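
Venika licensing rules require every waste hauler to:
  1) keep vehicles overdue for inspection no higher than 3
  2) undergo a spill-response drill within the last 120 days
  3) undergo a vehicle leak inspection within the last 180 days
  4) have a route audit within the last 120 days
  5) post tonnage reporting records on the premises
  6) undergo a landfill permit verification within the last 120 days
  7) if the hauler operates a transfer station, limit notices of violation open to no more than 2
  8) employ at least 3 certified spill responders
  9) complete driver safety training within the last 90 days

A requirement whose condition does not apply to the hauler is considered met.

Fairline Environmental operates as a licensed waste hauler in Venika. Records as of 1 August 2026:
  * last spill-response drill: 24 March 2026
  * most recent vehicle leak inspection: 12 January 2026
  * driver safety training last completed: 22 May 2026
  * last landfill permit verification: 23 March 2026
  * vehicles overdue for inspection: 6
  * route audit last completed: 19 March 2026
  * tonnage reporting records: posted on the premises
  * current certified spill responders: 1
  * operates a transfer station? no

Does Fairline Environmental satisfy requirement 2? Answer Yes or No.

2. spill-response drill 130 days ago vs limit 120 → not met

No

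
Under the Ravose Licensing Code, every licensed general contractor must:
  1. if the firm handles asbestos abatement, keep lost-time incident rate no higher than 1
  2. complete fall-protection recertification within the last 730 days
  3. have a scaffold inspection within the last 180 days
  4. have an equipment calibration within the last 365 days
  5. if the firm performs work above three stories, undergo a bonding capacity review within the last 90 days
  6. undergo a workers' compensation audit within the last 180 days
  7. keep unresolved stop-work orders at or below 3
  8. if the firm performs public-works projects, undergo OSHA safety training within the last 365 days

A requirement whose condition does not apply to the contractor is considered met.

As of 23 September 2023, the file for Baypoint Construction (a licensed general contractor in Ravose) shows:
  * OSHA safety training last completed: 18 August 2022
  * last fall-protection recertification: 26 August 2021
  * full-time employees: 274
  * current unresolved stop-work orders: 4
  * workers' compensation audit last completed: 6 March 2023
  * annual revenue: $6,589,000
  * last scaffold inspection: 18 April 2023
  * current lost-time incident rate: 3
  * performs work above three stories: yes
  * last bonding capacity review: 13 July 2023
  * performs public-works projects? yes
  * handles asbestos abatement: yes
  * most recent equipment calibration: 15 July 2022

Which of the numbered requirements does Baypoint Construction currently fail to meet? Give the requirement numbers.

1, 2, 4, 6, 7, 8

1. condition 'handles asbestos abatement' holds; lost-time incident rate 3 > 1 → not met
2. fall-protection recertification 758 days ago vs limit 730 → not met
3. scaffold inspection 158 days ago vs limit 180 → met
4. equipment calibration 435 days ago vs limit 365 → not met
5. condition 'performs work above three stories' holds; bonding capacity review 72 days ago vs limit 90 → met
6. workers' compensation audit 201 days ago vs limit 180 → not met
7. unresolved stop-work orders 4 > 3 → not met
8. condition 'performs public-works projects' holds; OSHA safety training 401 days ago vs limit 365 → not met
Not met: 1, 2, 4, 6, 7, 8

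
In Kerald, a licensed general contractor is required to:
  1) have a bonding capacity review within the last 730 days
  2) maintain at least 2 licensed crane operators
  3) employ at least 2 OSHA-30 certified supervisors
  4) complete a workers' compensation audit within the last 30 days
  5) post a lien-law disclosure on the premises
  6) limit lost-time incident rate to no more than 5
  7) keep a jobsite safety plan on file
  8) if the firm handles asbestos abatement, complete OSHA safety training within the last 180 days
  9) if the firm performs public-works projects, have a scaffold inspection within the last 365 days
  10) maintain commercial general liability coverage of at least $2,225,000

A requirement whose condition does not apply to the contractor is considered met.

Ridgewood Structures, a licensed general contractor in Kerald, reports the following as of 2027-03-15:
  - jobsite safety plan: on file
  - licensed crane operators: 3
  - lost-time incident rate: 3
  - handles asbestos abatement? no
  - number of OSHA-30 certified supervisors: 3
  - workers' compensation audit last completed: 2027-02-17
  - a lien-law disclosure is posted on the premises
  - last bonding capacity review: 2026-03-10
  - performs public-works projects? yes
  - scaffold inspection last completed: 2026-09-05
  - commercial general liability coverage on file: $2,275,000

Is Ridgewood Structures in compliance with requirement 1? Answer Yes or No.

1. bonding capacity review 370 days ago vs limit 730 → met

Yes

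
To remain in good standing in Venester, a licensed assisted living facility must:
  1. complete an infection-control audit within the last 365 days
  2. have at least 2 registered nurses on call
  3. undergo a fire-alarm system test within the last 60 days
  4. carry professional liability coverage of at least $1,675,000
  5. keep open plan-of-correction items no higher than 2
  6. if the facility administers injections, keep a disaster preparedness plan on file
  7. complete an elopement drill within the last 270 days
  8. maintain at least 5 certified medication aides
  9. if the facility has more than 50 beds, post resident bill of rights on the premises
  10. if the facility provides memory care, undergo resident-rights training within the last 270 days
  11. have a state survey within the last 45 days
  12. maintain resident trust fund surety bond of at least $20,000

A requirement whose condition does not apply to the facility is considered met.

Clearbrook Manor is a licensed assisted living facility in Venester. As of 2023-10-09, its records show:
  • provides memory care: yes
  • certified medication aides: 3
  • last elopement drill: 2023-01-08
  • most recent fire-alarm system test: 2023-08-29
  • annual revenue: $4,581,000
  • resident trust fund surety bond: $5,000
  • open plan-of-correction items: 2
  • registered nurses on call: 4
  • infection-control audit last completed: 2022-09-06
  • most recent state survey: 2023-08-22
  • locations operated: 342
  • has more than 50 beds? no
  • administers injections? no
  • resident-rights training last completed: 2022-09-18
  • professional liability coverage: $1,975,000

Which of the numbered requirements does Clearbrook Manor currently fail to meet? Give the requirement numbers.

1. infection-control audit 398 days ago vs limit 365 → not met
2. registered nurses on call 4 ≥ 2 → met
3. fire-alarm system test 41 days ago vs limit 60 → met
4. professional liability coverage $1,975,000 ≥ $1,675,000 → met
5. open plan-of-correction items 2 ≤ 2 → met
6. condition 'administers injections' does not hold → requirement n/a → met
7. elopement drill 274 days ago vs limit 270 → not met
8. certified medication aides 3 < 5 → not met
9. condition 'has more than 50 beds' does not hold → requirement n/a → met
10. condition 'provides memory care' holds; resident-rights training 386 days ago vs limit 270 → not met
11. state survey 48 days ago vs limit 45 → not met
12. resident trust fund surety bond $5,000 < $20,000 → not met
Not met: 1, 7, 8, 10, 11, 12

1, 7, 8, 10, 11, 12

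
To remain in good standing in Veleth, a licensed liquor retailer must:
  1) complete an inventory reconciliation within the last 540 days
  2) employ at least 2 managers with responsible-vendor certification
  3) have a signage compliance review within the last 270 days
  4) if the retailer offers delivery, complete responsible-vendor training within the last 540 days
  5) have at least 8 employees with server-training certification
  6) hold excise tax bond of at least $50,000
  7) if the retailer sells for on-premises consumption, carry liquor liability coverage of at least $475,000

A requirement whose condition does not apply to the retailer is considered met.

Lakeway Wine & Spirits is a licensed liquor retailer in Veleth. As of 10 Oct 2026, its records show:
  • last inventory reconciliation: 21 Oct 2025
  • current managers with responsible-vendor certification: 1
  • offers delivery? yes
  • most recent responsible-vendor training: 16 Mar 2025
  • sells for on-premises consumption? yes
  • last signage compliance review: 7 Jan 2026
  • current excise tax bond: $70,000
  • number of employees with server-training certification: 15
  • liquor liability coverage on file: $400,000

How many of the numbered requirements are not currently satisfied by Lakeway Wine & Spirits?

1. inventory reconciliation 354 days ago vs limit 540 → met
2. managers with responsible-vendor certification 1 < 2 → not met
3. signage compliance review 276 days ago vs limit 270 → not met
4. condition 'offers delivery' holds; responsible-vendor training 573 days ago vs limit 540 → not met
5. employees with server-training certification 15 ≥ 8 → met
6. excise tax bond $70,000 ≥ $50,000 → met
7. condition 'sells for on-premises consumption' holds; liquor liability coverage $400,000 < $475,000 → not met
Not met: 4 of 7

4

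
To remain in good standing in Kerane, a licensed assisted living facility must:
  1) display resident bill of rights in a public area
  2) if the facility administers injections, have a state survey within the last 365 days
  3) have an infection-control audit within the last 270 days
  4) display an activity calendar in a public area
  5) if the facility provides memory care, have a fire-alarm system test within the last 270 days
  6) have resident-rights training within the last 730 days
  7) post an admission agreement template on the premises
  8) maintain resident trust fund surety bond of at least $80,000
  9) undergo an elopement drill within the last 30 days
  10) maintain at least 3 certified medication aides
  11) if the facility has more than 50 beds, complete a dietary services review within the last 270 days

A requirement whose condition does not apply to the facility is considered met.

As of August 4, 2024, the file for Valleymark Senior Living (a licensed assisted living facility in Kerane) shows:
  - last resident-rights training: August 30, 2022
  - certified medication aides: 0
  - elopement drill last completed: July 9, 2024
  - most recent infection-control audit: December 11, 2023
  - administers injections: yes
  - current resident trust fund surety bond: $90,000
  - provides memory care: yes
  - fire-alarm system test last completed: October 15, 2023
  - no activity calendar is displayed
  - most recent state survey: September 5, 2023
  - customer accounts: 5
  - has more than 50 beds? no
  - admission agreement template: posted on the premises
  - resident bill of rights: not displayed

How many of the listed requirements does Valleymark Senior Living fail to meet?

1. resident bill of rights absent → not met
2. condition 'administers injections' holds; state survey 334 days ago vs limit 365 → met
3. infection-control audit 237 days ago vs limit 270 → met
4. activity calendar absent → not met
5. condition 'provides memory care' holds; fire-alarm system test 294 days ago vs limit 270 → not met
6. resident-rights training 705 days ago vs limit 730 → met
7. admission agreement template present → met
8. resident trust fund surety bond $90,000 ≥ $80,000 → met
9. elopement drill 26 days ago vs limit 30 → met
10. certified medication aides 0 < 3 → not met
11. condition 'has more than 50 beds' does not hold → requirement n/a → met
Not met: 4 of 11

4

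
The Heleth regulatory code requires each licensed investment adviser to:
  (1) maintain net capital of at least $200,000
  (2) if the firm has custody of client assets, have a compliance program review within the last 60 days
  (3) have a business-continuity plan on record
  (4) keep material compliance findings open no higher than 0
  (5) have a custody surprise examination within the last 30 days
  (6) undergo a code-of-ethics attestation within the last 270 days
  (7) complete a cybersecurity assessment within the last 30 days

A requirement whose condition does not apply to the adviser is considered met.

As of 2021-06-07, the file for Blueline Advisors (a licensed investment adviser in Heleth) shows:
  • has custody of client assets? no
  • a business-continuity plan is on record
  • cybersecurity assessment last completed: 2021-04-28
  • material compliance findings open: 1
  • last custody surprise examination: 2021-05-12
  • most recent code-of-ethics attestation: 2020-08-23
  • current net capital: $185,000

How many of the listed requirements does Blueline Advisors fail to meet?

4

1. net capital $185,000 < $200,000 → not met
2. condition 'has custody of client assets' does not hold → requirement n/a → met
3. business-continuity plan present → met
4. material compliance findings open 1 > 0 → not met
5. custody surprise examination 26 days ago vs limit 30 → met
6. code-of-ethics attestation 288 days ago vs limit 270 → not met
7. cybersecurity assessment 40 days ago vs limit 30 → not met
Not met: 4 of 7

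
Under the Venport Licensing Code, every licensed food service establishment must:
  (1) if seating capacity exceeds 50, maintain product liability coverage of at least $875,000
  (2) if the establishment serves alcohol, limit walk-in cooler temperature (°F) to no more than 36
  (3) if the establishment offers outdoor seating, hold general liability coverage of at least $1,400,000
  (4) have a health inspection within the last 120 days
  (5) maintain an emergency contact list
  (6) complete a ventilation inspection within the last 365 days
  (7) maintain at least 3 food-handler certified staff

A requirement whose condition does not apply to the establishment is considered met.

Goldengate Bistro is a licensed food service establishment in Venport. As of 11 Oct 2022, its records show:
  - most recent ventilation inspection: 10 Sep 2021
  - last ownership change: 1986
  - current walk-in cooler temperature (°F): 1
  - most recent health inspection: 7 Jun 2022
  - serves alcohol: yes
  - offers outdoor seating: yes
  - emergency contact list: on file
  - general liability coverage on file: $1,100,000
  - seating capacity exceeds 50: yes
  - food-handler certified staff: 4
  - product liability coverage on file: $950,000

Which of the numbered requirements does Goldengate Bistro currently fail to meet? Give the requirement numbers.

3, 4, 6

1. condition 'seating capacity exceeds 50' holds; product liability coverage $950,000 ≥ $875,000 → met
2. condition 'serves alcohol' holds; walk-in cooler temperature (°F) 1 ≤ 36 → met
3. condition 'offers outdoor seating' holds; general liability coverage $1,100,000 < $1,400,000 → not met
4. health inspection 126 days ago vs limit 120 → not met
5. emergency contact list present → met
6. ventilation inspection 396 days ago vs limit 365 → not met
7. food-handler certified staff 4 ≥ 3 → met
Not met: 3, 4, 6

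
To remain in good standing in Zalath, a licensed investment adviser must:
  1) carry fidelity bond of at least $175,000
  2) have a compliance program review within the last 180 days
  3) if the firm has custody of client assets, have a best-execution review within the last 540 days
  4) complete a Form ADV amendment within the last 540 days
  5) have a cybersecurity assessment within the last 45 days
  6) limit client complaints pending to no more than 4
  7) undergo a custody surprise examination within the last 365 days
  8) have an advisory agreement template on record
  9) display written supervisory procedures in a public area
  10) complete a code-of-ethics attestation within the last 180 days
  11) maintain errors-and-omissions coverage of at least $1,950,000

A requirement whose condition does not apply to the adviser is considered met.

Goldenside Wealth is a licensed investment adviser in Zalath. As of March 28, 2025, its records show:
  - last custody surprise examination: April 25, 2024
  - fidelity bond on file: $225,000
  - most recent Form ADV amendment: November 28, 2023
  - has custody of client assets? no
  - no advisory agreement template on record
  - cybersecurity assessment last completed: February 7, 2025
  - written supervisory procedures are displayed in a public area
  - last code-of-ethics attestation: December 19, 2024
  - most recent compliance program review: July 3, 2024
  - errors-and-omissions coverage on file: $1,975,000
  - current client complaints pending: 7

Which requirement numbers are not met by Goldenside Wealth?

1. fidelity bond $225,000 ≥ $175,000 → met
2. compliance program review 268 days ago vs limit 180 → not met
3. condition 'has custody of client assets' does not hold → requirement n/a → met
4. Form ADV amendment 486 days ago vs limit 540 → met
5. cybersecurity assessment 49 days ago vs limit 45 → not met
6. client complaints pending 7 > 4 → not met
7. custody surprise examination 337 days ago vs limit 365 → met
8. advisory agreement template absent → not met
9. written supervisory procedures present → met
10. code-of-ethics attestation 99 days ago vs limit 180 → met
11. errors-and-omissions coverage $1,975,000 ≥ $1,950,000 → met
Not met: 2, 5, 6, 8

2, 5, 6, 8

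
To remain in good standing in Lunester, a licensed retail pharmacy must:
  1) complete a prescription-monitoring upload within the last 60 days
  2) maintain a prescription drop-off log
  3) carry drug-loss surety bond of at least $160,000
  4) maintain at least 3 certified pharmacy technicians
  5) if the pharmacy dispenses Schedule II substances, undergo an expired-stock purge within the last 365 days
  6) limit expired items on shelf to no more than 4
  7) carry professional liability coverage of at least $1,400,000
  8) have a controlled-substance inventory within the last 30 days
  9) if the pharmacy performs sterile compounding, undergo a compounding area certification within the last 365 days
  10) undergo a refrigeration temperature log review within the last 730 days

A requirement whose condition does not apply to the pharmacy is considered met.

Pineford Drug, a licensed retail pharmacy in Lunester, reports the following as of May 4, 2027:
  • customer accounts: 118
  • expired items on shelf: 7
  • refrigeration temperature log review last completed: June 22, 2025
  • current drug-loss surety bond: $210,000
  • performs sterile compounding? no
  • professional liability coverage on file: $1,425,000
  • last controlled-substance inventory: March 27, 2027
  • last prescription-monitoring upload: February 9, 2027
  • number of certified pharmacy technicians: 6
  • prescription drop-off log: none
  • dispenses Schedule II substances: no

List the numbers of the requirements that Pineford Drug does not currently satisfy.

1, 2, 6, 8

1. prescription-monitoring upload 84 days ago vs limit 60 → not met
2. prescription drop-off log absent → not met
3. drug-loss surety bond $210,000 ≥ $160,000 → met
4. certified pharmacy technicians 6 ≥ 3 → met
5. condition 'dispenses Schedule II substances' does not hold → requirement n/a → met
6. expired items on shelf 7 > 4 → not met
7. professional liability coverage $1,425,000 ≥ $1,400,000 → met
8. controlled-substance inventory 38 days ago vs limit 30 → not met
9. condition 'performs sterile compounding' does not hold → requirement n/a → met
10. refrigeration temperature log review 681 days ago vs limit 730 → met
Not met: 1, 2, 6, 8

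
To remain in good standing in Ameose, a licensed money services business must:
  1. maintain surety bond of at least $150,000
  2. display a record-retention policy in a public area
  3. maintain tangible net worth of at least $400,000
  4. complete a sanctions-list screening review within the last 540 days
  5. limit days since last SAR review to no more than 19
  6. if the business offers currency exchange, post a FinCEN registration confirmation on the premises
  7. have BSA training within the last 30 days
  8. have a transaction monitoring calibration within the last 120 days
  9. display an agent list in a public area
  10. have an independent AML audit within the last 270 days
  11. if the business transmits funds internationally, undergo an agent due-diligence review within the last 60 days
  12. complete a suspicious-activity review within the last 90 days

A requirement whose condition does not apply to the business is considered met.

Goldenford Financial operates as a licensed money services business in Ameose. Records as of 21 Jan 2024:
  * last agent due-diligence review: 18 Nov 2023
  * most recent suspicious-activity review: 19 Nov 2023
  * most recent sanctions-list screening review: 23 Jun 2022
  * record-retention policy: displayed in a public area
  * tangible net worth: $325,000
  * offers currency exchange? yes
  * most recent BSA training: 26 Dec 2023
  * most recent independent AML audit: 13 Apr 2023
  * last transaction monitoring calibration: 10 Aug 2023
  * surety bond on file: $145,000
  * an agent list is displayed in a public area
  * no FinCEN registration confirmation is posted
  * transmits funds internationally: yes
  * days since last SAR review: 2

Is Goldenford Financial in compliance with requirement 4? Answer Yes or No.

4. sanctions-list screening review 577 days ago vs limit 540 → not met

No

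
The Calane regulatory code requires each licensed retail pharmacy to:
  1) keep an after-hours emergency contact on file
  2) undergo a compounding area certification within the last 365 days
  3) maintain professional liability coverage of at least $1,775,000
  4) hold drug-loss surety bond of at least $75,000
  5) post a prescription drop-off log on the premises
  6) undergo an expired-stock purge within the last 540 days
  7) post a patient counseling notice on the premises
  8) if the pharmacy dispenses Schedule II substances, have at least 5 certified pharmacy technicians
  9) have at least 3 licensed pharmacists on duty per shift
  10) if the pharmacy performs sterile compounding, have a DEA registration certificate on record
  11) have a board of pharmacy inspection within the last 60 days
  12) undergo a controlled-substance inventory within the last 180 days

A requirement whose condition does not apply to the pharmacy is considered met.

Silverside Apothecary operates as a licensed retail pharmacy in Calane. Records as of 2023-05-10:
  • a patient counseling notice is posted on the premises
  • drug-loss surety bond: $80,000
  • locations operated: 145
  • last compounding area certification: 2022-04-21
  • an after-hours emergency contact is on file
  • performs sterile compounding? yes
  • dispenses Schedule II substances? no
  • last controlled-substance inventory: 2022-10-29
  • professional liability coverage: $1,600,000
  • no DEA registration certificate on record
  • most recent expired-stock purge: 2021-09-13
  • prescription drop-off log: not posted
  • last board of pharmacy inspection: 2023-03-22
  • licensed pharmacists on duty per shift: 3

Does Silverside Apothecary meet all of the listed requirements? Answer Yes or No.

No

1. after-hours emergency contact present → met
2. compounding area certification 384 days ago vs limit 365 → not met
3. professional liability coverage $1,600,000 < $1,775,000 → not met
4. drug-loss surety bond $80,000 ≥ $75,000 → met
5. prescription drop-off log absent → not met
6. expired-stock purge 604 days ago vs limit 540 → not met
7. patient counseling notice present → met
8. condition 'dispenses Schedule II substances' does not hold → requirement n/a → met
9. licensed pharmacists on duty per shift 3 ≥ 3 → met
10. condition 'performs sterile compounding' holds; DEA registration certificate absent → not met
11. board of pharmacy inspection 49 days ago vs limit 60 → met
12. controlled-substance inventory 193 days ago vs limit 180 → not met
Not met: 2, 3, 5, 6, 10, 12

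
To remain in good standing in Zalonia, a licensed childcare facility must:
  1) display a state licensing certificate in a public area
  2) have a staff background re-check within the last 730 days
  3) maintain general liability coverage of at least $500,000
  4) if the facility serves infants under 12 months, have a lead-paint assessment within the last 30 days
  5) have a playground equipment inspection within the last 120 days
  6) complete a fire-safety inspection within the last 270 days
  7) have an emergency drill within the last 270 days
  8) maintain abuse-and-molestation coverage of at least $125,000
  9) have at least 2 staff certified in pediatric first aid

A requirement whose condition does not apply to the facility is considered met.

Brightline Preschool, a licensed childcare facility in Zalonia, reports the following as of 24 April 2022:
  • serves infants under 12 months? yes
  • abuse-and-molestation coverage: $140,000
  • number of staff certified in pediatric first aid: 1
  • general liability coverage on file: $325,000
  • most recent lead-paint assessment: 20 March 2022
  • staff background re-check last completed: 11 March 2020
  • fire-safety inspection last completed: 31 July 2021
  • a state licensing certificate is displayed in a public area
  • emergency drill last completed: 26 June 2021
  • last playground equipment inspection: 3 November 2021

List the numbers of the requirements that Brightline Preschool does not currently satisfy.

1. state licensing certificate present → met
2. staff background re-check 774 days ago vs limit 730 → not met
3. general liability coverage $325,000 < $500,000 → not met
4. condition 'serves infants under 12 months' holds; lead-paint assessment 35 days ago vs limit 30 → not met
5. playground equipment inspection 172 days ago vs limit 120 → not met
6. fire-safety inspection 267 days ago vs limit 270 → met
7. emergency drill 302 days ago vs limit 270 → not met
8. abuse-and-molestation coverage $140,000 ≥ $125,000 → met
9. staff certified in pediatric first aid 1 < 2 → not met
Not met: 2, 3, 4, 5, 7, 9

2, 3, 4, 5, 7, 9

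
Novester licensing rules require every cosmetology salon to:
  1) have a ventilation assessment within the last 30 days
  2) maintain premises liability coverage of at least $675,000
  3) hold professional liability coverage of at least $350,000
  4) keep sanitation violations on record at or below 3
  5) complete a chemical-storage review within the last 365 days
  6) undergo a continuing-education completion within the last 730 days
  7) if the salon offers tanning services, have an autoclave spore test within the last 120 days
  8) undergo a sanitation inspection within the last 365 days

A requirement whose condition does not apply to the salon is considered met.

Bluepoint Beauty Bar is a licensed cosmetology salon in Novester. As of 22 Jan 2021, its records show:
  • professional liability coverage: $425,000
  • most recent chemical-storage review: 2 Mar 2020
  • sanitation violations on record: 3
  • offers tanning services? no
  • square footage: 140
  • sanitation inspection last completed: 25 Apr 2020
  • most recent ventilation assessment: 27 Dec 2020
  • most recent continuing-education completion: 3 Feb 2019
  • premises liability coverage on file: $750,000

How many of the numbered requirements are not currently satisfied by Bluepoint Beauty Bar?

1. ventilation assessment 26 days ago vs limit 30 → met
2. premises liability coverage $750,000 ≥ $675,000 → met
3. professional liability coverage $425,000 ≥ $350,000 → met
4. sanitation violations on record 3 ≤ 3 → met
5. chemical-storage review 326 days ago vs limit 365 → met
6. continuing-education completion 719 days ago vs limit 730 → met
7. condition 'offers tanning services' does not hold → requirement n/a → met
8. sanitation inspection 272 days ago vs limit 365 → met
Not met: 0 of 8

0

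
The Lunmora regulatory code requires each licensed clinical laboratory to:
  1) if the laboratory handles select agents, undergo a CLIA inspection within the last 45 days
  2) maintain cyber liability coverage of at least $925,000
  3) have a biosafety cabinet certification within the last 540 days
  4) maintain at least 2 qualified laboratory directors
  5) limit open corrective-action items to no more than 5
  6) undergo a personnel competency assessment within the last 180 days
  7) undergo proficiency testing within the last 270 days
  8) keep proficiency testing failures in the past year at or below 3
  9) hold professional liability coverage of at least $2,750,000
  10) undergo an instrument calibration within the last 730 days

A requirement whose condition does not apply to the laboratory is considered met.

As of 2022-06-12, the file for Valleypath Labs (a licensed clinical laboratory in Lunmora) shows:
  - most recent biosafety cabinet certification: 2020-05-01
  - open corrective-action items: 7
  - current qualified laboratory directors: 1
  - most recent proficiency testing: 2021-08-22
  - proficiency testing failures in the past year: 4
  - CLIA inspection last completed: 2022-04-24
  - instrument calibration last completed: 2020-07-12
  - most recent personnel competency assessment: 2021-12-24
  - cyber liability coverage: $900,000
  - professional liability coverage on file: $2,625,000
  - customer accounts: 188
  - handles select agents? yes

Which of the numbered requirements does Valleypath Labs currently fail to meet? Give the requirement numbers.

1. condition 'handles select agents' holds; CLIA inspection 49 days ago vs limit 45 → not met
2. cyber liability coverage $900,000 < $925,000 → not met
3. biosafety cabinet certification 772 days ago vs limit 540 → not met
4. qualified laboratory directors 1 < 2 → not met
5. open corrective-action items 7 > 5 → not met
6. personnel competency assessment 170 days ago vs limit 180 → met
7. proficiency testing 294 days ago vs limit 270 → not met
8. proficiency testing failures in the past year 4 > 3 → not met
9. professional liability coverage $2,625,000 < $2,750,000 → not met
10. instrument calibration 700 days ago vs limit 730 → met
Not met: 1, 2, 3, 4, 5, 7, 8, 9

1, 2, 3, 4, 5, 7, 8, 9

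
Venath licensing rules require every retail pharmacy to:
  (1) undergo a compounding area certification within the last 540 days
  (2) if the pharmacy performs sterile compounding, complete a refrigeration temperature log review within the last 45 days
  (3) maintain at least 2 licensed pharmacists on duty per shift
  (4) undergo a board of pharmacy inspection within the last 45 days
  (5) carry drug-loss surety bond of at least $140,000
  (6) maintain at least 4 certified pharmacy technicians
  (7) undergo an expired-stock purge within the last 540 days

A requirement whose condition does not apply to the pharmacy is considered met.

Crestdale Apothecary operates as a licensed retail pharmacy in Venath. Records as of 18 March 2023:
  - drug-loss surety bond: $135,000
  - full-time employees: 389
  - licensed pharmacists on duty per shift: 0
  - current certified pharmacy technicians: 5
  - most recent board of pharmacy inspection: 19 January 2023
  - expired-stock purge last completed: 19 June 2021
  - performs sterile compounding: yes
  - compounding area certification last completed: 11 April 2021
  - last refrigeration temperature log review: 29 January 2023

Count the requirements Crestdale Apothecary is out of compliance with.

1. compounding area certification 706 days ago vs limit 540 → not met
2. condition 'performs sterile compounding' holds; refrigeration temperature log review 48 days ago vs limit 45 → not met
3. licensed pharmacists on duty per shift 0 < 2 → not met
4. board of pharmacy inspection 58 days ago vs limit 45 → not met
5. drug-loss surety bond $135,000 < $140,000 → not met
6. certified pharmacy technicians 5 ≥ 4 → met
7. expired-stock purge 637 days ago vs limit 540 → not met
Not met: 6 of 7

6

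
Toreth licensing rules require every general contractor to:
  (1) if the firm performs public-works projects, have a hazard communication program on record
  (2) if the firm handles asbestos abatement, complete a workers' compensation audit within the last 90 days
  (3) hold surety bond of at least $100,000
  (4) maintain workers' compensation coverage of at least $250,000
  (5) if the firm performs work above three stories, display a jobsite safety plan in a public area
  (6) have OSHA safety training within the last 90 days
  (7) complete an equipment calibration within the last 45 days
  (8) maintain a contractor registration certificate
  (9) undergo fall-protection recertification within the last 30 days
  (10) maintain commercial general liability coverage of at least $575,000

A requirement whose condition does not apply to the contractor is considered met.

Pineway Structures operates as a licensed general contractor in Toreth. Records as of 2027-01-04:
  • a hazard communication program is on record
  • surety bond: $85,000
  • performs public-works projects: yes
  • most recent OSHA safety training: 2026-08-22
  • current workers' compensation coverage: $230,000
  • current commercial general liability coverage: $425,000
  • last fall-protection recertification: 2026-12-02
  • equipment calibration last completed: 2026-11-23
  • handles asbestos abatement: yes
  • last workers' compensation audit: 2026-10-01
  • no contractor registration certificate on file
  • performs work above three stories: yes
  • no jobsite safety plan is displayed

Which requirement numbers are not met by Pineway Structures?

1. condition 'performs public-works projects' holds; hazard communication program present → met
2. condition 'handles asbestos abatement' holds; workers' compensation audit 95 days ago vs limit 90 → not met
3. surety bond $85,000 < $100,000 → not met
4. workers' compensation coverage $230,000 < $250,000 → not met
5. condition 'performs work above three stories' holds; jobsite safety plan absent → not met
6. OSHA safety training 135 days ago vs limit 90 → not met
7. equipment calibration 42 days ago vs limit 45 → met
8. contractor registration certificate absent → not met
9. fall-protection recertification 33 days ago vs limit 30 → not met
10. commercial general liability coverage $425,000 < $575,000 → not met
Not met: 2, 3, 4, 5, 6, 8, 9, 10

2, 3, 4, 5, 6, 8, 9, 10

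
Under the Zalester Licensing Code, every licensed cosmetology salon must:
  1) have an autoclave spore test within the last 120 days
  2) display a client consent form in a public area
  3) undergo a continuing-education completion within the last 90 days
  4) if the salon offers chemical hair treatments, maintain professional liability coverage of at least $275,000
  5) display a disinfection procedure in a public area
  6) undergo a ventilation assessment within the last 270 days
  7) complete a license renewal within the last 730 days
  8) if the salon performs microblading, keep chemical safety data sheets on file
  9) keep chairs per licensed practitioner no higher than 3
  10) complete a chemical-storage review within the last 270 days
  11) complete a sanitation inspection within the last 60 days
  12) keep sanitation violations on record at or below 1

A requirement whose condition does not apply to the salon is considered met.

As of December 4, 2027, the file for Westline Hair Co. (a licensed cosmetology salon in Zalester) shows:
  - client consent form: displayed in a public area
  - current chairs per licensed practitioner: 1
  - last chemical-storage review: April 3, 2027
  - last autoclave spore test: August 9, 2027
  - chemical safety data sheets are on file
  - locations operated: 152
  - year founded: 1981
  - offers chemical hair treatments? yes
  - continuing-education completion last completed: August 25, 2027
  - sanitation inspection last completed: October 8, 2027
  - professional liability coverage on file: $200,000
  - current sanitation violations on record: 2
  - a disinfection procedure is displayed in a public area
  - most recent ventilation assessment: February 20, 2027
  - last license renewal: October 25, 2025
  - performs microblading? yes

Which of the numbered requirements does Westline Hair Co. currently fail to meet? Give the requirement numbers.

3, 4, 6, 7, 12

1. autoclave spore test 117 days ago vs limit 120 → met
2. client consent form present → met
3. continuing-education completion 101 days ago vs limit 90 → not met
4. condition 'offers chemical hair treatments' holds; professional liability coverage $200,000 < $275,000 → not met
5. disinfection procedure present → met
6. ventilation assessment 287 days ago vs limit 270 → not met
7. license renewal 770 days ago vs limit 730 → not met
8. condition 'performs microblading' holds; chemical safety data sheets present → met
9. chairs per licensed practitioner 1 ≤ 3 → met
10. chemical-storage review 245 days ago vs limit 270 → met
11. sanitation inspection 57 days ago vs limit 60 → met
12. sanitation violations on record 2 > 1 → not met
Not met: 3, 4, 6, 7, 12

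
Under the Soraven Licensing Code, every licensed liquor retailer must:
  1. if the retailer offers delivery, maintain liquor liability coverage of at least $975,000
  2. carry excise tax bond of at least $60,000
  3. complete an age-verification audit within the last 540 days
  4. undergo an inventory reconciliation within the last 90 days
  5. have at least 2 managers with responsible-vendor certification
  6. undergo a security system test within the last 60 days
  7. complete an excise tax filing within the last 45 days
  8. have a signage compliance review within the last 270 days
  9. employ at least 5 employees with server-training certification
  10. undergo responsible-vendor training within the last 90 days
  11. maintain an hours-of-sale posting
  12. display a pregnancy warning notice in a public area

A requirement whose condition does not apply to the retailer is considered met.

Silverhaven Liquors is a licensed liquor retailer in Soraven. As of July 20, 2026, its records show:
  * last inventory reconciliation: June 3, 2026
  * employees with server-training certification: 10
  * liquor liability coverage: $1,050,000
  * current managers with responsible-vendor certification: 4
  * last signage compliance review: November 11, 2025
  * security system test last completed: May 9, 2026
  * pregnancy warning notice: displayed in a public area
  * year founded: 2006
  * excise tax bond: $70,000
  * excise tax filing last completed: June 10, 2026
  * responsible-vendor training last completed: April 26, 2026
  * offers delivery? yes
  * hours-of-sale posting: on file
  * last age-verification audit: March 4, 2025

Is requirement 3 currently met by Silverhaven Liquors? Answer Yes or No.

3. age-verification audit 503 days ago vs limit 540 → met

Yes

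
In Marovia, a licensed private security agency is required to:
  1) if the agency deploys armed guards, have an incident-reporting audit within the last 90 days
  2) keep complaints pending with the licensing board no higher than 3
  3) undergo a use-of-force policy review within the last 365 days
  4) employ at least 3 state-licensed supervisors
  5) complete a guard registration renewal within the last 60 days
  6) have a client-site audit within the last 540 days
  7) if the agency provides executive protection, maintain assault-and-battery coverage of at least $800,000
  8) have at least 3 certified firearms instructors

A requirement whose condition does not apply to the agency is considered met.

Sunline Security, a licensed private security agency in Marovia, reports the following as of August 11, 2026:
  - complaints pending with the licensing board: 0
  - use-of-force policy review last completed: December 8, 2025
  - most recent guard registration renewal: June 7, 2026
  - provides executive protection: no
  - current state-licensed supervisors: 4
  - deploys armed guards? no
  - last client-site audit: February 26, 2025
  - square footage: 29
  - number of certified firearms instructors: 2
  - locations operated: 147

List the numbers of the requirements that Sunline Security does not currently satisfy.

1. condition 'deploys armed guards' does not hold → requirement n/a → met
2. complaints pending with the licensing board 0 ≤ 3 → met
3. use-of-force policy review 246 days ago vs limit 365 → met
4. state-licensed supervisors 4 ≥ 3 → met
5. guard registration renewal 65 days ago vs limit 60 → not met
6. client-site audit 531 days ago vs limit 540 → met
7. condition 'provides executive protection' does not hold → requirement n/a → met
8. certified firearms instructors 2 < 3 → not met
Not met: 5, 8

5, 8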